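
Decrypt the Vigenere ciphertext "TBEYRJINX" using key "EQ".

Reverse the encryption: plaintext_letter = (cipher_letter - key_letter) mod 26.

Step 1: Extend key: EQEQEQEQE
Step 2: Decrypt each letter (c - k) mod 26:
  T(19) - E(4) = (19-4) mod 26 = 15 = P
  B(1) - Q(16) = (1-16) mod 26 = 11 = L
  E(4) - E(4) = (4-4) mod 26 = 0 = A
  Y(24) - Q(16) = (24-16) mod 26 = 8 = I
  R(17) - E(4) = (17-4) mod 26 = 13 = N
  J(9) - Q(16) = (9-16) mod 26 = 19 = T
  I(8) - E(4) = (8-4) mod 26 = 4 = E
  N(13) - Q(16) = (13-16) mod 26 = 23 = X
  X(23) - E(4) = (23-4) mod 26 = 19 = T
Plaintext: PLAINTEXT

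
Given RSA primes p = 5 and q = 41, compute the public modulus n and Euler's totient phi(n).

Step 1: n = p * q = 5 * 41 = 205.
Step 2: phi(n) = (p-1)(q-1) = 4 * 40 = 160.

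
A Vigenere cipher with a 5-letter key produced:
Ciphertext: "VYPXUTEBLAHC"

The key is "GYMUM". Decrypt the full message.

Step 1: Key 'GYMUM' has length 5. Extended key: GYMUMGYMUMGY
Step 2: Decrypt each position:
  V(21) - G(6) = 15 = P
  Y(24) - Y(24) = 0 = A
  P(15) - M(12) = 3 = D
  X(23) - U(20) = 3 = D
  U(20) - M(12) = 8 = I
  T(19) - G(6) = 13 = N
  E(4) - Y(24) = 6 = G
  B(1) - M(12) = 15 = P
  L(11) - U(20) = 17 = R
  A(0) - M(12) = 14 = O
  H(7) - G(6) = 1 = B
  C(2) - Y(24) = 4 = E
Plaintext: PADDINGPROBE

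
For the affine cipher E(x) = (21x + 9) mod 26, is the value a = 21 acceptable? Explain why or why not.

Step 1: Compute gcd(21, 26).
Step 2: gcd(21, 26) = 1.
Since gcd = 1, 21 is coprime with 26, so it is a valid key.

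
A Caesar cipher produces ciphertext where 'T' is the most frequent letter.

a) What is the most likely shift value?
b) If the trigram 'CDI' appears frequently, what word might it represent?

Step 1: In English, 'E' is the most frequent letter (12.7%).
Step 2: The most frequent ciphertext letter is 'T' (position 19).
Step 3: Shift = (19 - 4) mod 26 = 15.
Step 4: Decrypt 'CDI' by shifting back 15:
  C -> N
  D -> O
  I -> T
Step 5: 'CDI' decrypts to 'NOT'.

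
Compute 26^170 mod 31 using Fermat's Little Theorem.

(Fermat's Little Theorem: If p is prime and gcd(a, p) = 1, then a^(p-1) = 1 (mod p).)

Step 1: Since 31 is prime, by Fermat's Little Theorem: 26^30 = 1 (mod 31).
Step 2: Reduce exponent: 170 mod 30 = 20.
Step 3: So 26^170 = 26^20 (mod 31).
Step 4: 26^20 mod 31 = 25.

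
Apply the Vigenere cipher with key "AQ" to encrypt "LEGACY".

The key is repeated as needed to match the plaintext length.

Step 1: Repeat key to match plaintext length:
  Plaintext: LEGACY
  Key:       AQAQAQ
Step 2: Encrypt each letter:
  L(11) + A(0) = (11+0) mod 26 = 11 = L
  E(4) + Q(16) = (4+16) mod 26 = 20 = U
  G(6) + A(0) = (6+0) mod 26 = 6 = G
  A(0) + Q(16) = (0+16) mod 26 = 16 = Q
  C(2) + A(0) = (2+0) mod 26 = 2 = C
  Y(24) + Q(16) = (24+16) mod 26 = 14 = O
Ciphertext: LUGQCO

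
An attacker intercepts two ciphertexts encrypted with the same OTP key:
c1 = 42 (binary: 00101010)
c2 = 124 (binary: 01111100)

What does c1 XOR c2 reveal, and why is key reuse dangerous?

Step 1: c1 XOR c2 = (m1 XOR k) XOR (m2 XOR k).
Step 2: By XOR associativity/commutativity: = m1 XOR m2 XOR k XOR k = m1 XOR m2.
Step 3: 00101010 XOR 01111100 = 01010110 = 86.
Step 4: The key cancels out! An attacker learns m1 XOR m2 = 86, revealing the relationship between plaintexts.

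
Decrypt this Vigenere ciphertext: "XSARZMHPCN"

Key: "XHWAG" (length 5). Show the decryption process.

Step 1: Key 'XHWAG' has length 5. Extended key: XHWAGXHWAG
Step 2: Decrypt each position:
  X(23) - X(23) = 0 = A
  S(18) - H(7) = 11 = L
  A(0) - W(22) = 4 = E
  R(17) - A(0) = 17 = R
  Z(25) - G(6) = 19 = T
  M(12) - X(23) = 15 = P
  H(7) - H(7) = 0 = A
  P(15) - W(22) = 19 = T
  C(2) - A(0) = 2 = C
  N(13) - G(6) = 7 = H
Plaintext: ALERTPATCH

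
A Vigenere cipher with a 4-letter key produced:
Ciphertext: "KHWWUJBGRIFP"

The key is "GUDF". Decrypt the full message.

Step 1: Key 'GUDF' has length 4. Extended key: GUDFGUDFGUDF
Step 2: Decrypt each position:
  K(10) - G(6) = 4 = E
  H(7) - U(20) = 13 = N
  W(22) - D(3) = 19 = T
  W(22) - F(5) = 17 = R
  U(20) - G(6) = 14 = O
  J(9) - U(20) = 15 = P
  B(1) - D(3) = 24 = Y
  G(6) - F(5) = 1 = B
  R(17) - G(6) = 11 = L
  I(8) - U(20) = 14 = O
  F(5) - D(3) = 2 = C
  P(15) - F(5) = 10 = K
Plaintext: ENTROPYBLOCK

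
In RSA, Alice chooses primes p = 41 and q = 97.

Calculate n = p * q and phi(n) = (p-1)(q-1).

Step 1: n = p * q = 41 * 97 = 3977.
Step 2: phi(n) = (p-1)(q-1) = 40 * 96 = 3840.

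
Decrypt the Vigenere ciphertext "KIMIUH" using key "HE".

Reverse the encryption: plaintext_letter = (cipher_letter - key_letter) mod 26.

Step 1: Extend key: HEHEHE
Step 2: Decrypt each letter (c - k) mod 26:
  K(10) - H(7) = (10-7) mod 26 = 3 = D
  I(8) - E(4) = (8-4) mod 26 = 4 = E
  M(12) - H(7) = (12-7) mod 26 = 5 = F
  I(8) - E(4) = (8-4) mod 26 = 4 = E
  U(20) - H(7) = (20-7) mod 26 = 13 = N
  H(7) - E(4) = (7-4) mod 26 = 3 = D
Plaintext: DEFEND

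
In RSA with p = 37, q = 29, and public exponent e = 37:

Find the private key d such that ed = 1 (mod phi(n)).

Step 1: n = 37 * 29 = 1073.
Step 2: phi(n) = 36 * 28 = 1008.
Step 3: Find d such that 37 * d = 1 (mod 1008).
Step 4: d = 37^(-1) mod 1008 = 109.
Verification: 37 * 109 = 4033 = 4 * 1008 + 1.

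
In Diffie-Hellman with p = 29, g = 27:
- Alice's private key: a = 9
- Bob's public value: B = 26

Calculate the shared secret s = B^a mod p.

Step 1: s = B^a mod p = 26^9 mod 29.
  26^1 mod 29 = 26
  26^2 mod 29 = (26 * 26) mod 29 = 9
  26^3 mod 29 = (9 * 26) mod 29 = 2
  26^4 mod 29 = (2 * 26) mod 29 = 23
  26^5 mod 29 = (23 * 26) mod 29 = 18
  26^6 mod 29 = (18 * 26) mod 29 = 4
  26^7 mod 29 = (4 * 26) mod 29 = 17
  26^8 mod 29 = (17 * 26) mod 29 = 7
  26^9 mod 29 = (7 * 26) mod 29 = 8
Result: shared secret = 8.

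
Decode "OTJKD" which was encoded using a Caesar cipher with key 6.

Step 1: Reverse the shift by subtracting 6 from each letter position.
  O (position 14) -> position (14-6) mod 26 = 8 -> I
  T (position 19) -> position (19-6) mod 26 = 13 -> N
  J (position 9) -> position (9-6) mod 26 = 3 -> D
  K (position 10) -> position (10-6) mod 26 = 4 -> E
  D (position 3) -> position (3-6) mod 26 = 23 -> X
Decrypted message: INDEX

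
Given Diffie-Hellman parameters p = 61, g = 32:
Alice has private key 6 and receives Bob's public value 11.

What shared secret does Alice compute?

Step 1: s = B^a mod p = 11^6 mod 61.
  11^1 mod 61 = 11
  11^2 mod 61 = (11 * 11) mod 61 = 60
  11^3 mod 61 = (60 * 11) mod 61 = 50
  11^4 mod 61 = (50 * 11) mod 61 = 1
  11^5 mod 61 = (1 * 11) mod 61 = 11
  11^6 mod 61 = (11 * 11) mod 61 = 60
Result: shared secret = 60.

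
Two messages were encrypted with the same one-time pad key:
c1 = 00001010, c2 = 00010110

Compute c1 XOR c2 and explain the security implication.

Step 1: c1 XOR c2 = (m1 XOR k) XOR (m2 XOR k).
Step 2: By XOR associativity/commutativity: = m1 XOR m2 XOR k XOR k = m1 XOR m2.
Step 3: 00001010 XOR 00010110 = 00011100 = 28.
Step 4: The key cancels out! An attacker learns m1 XOR m2 = 28, revealing the relationship between plaintexts.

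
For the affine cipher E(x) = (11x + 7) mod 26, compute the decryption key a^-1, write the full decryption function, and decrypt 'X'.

Step 1: Find a^-1, the modular inverse of 11 mod 26.
Step 2: We need 11 * a^-1 = 1 (mod 26).
Step 3: 11 * 19 = 209 = 8 * 26 + 1, so a^-1 = 19.
Step 4: D(y) = 19(y - 7) mod 26.
Step 5: Apply to 'X' (y = 23): D(23) = 19 * (23 - 7) mod 26 = 19 * 16 mod 26 = 18 -> 'S'.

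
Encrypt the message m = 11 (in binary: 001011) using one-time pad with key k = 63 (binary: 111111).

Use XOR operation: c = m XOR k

Step 1: Write out the XOR operation bit by bit:
  Message: 001011
  Key:     111111
  XOR:     110100
Step 2: Convert to decimal: 110100 = 52.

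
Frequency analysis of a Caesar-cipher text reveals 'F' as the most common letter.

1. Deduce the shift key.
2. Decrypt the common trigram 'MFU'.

Step 1: In English, 'E' is the most frequent letter (12.7%).
Step 2: The most frequent ciphertext letter is 'F' (position 5).
Step 3: Shift = (5 - 4) mod 26 = 1.
Step 4: Decrypt 'MFU' by shifting back 1:
  M -> L
  F -> E
  U -> T
Step 5: 'MFU' decrypts to 'LET'.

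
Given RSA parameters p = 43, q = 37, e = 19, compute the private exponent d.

Step 1: n = 43 * 37 = 1591.
Step 2: phi(n) = 42 * 36 = 1512.
Step 3: Find d such that 19 * d = 1 (mod 1512).
Step 4: d = 19^(-1) mod 1512 = 955.
Verification: 19 * 955 = 18145 = 12 * 1512 + 1.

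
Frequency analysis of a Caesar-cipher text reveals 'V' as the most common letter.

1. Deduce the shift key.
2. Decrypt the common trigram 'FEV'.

Step 1: In English, 'E' is the most frequent letter (12.7%).
Step 2: The most frequent ciphertext letter is 'V' (position 21).
Step 3: Shift = (21 - 4) mod 26 = 17.
Step 4: Decrypt 'FEV' by shifting back 17:
  F -> O
  E -> N
  V -> E
Step 5: 'FEV' decrypts to 'ONE'.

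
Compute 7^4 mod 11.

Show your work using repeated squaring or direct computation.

Step 1: Compute 7^4 mod 11 step by step, reducing modulo 11 at each step.
  7^1 mod 11 = 7
  7^2 mod 11 = (7 * 7) mod 11 = 5
  7^3 mod 11 = (5 * 7) mod 11 = 2
  7^4 mod 11 = (2 * 7) mod 11 = 3
Step 2: Result = 3.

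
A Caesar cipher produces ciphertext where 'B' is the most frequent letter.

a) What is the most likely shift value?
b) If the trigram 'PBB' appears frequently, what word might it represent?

Step 1: In English, 'E' is the most frequent letter (12.7%).
Step 2: The most frequent ciphertext letter is 'B' (position 1).
Step 3: Shift = (1 - 4) mod 26 = 23.
Step 4: Decrypt 'PBB' by shifting back 23:
  P -> S
  B -> E
  B -> E
Step 5: 'PBB' decrypts to 'SEE'.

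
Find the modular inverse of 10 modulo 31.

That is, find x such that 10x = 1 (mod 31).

Step 1: We need x such that 10 * x = 1 (mod 31).
Step 2: Using the extended Euclidean algorithm or trial:
  10 * 28 = 280 = 9 * 31 + 1.
Step 3: Since 280 mod 31 = 1, the inverse is x = 28.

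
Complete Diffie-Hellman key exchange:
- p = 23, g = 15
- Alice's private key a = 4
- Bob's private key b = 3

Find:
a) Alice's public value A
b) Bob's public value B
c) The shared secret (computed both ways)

Step 1: A = g^a mod p = 15^4 mod 23 = 2.
Step 2: B = g^b mod p = 15^3 mod 23 = 17.
Step 3: Alice computes s = B^a mod p = 17^4 mod 23 = 8.
Step 4: Bob computes s = A^b mod p = 2^3 mod 23 = 8.
Both sides agree: shared secret = 8.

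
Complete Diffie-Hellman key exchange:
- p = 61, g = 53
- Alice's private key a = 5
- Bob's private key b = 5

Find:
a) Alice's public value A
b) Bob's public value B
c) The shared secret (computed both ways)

Step 1: A = g^a mod p = 53^5 mod 61 = 50.
Step 2: B = g^b mod p = 53^5 mod 61 = 50.
Step 3: Alice computes s = B^a mod p = 50^5 mod 61 = 50.
Step 4: Bob computes s = A^b mod p = 50^5 mod 61 = 50.
Both sides agree: shared secret = 50.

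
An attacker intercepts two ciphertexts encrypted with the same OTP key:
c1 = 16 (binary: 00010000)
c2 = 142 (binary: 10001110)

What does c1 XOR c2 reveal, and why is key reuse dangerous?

Step 1: c1 XOR c2 = (m1 XOR k) XOR (m2 XOR k).
Step 2: By XOR associativity/commutativity: = m1 XOR m2 XOR k XOR k = m1 XOR m2.
Step 3: 00010000 XOR 10001110 = 10011110 = 158.
Step 4: The key cancels out! An attacker learns m1 XOR m2 = 158, revealing the relationship between plaintexts.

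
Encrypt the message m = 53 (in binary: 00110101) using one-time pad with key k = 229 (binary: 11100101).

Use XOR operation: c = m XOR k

Step 1: Write out the XOR operation bit by bit:
  Message: 00110101
  Key:     11100101
  XOR:     11010000
Step 2: Convert to decimal: 11010000 = 208.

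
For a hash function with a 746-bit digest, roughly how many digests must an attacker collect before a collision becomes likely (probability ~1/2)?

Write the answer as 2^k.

Step 1: The birthday paradox gives collision probability ~50% after sqrt(2^n) = 2^(n/2) hashes.
Step 2: For 746-bit output: 2^(746/2) = 2^373.
Step 3: Approximately 2^373 hash computations needed.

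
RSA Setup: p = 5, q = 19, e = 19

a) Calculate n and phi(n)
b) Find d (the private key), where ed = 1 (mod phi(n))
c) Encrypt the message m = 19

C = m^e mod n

Step 1: n = 5 * 19 = 95.
Step 2: phi(n) = (5-1)(19-1) = 4 * 18 = 72.
Step 3: Find d = 19^(-1) mod 72 = 19.
  Verify: 19 * 19 = 361 = 1 (mod 72).
Step 4: C = 19^19 mod 95 = 19.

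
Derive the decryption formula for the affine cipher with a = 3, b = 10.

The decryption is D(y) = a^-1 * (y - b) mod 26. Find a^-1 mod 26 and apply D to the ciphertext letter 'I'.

Step 1: Find a^-1, the modular inverse of 3 mod 26.
Step 2: We need 3 * a^-1 = 1 (mod 26).
Step 3: 3 * 9 = 27 = 1 * 26 + 1, so a^-1 = 9.
Step 4: D(y) = 9(y - 10) mod 26.
Step 5: Apply to 'I' (y = 8): D(8) = 9 * (8 - 10) mod 26 = 9 * -2 mod 26 = 8 -> 'I'.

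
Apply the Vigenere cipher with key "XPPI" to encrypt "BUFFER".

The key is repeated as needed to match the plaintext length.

Step 1: Repeat key to match plaintext length:
  Plaintext: BUFFER
  Key:       XPPIXP
Step 2: Encrypt each letter:
  B(1) + X(23) = (1+23) mod 26 = 24 = Y
  U(20) + P(15) = (20+15) mod 26 = 9 = J
  F(5) + P(15) = (5+15) mod 26 = 20 = U
  F(5) + I(8) = (5+8) mod 26 = 13 = N
  E(4) + X(23) = (4+23) mod 26 = 1 = B
  R(17) + P(15) = (17+15) mod 26 = 6 = G
Ciphertext: YJUNBG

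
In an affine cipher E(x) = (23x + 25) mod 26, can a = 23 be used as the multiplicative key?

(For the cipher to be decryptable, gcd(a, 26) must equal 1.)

Step 1: Compute gcd(23, 26).
Step 2: gcd(23, 26) = 1.
Since gcd = 1, 23 is coprime with 26, so it is a valid key.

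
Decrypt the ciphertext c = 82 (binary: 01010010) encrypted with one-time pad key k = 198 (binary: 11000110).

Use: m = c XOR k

Step 1: XOR ciphertext with key:
  Ciphertext: 01010010
  Key:        11000110
  XOR:        10010100
Step 2: Plaintext = 10010100 = 148 in decimal.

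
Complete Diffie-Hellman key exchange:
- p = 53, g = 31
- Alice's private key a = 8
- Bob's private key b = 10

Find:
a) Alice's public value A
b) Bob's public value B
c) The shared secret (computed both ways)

Step 1: A = g^a mod p = 31^8 mod 53 = 16.
Step 2: B = g^b mod p = 31^10 mod 53 = 6.
Step 3: Alice computes s = B^a mod p = 6^8 mod 53 = 46.
Step 4: Bob computes s = A^b mod p = 16^10 mod 53 = 46.
Both sides agree: shared secret = 46.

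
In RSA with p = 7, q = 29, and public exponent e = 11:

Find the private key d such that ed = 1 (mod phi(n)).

Step 1: n = 7 * 29 = 203.
Step 2: phi(n) = 6 * 28 = 168.
Step 3: Find d such that 11 * d = 1 (mod 168).
Step 4: d = 11^(-1) mod 168 = 107.
Verification: 11 * 107 = 1177 = 7 * 168 + 1.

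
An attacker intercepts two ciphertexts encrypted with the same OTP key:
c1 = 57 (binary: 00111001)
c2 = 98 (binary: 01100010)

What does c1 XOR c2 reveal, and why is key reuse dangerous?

Step 1: c1 XOR c2 = (m1 XOR k) XOR (m2 XOR k).
Step 2: By XOR associativity/commutativity: = m1 XOR m2 XOR k XOR k = m1 XOR m2.
Step 3: 00111001 XOR 01100010 = 01011011 = 91.
Step 4: The key cancels out! An attacker learns m1 XOR m2 = 91, revealing the relationship between plaintexts.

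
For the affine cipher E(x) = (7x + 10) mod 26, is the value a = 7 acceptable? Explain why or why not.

Step 1: Compute gcd(7, 26).
Step 2: gcd(7, 26) = 1.
Since gcd = 1, 7 is coprime with 26, so it is a valid key.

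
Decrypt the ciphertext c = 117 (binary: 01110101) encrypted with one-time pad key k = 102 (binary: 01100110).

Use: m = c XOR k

Step 1: XOR ciphertext with key:
  Ciphertext: 01110101
  Key:        01100110
  XOR:        00010011
Step 2: Plaintext = 00010011 = 19 in decimal.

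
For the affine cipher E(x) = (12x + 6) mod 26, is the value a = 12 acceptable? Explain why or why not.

Step 1: Compute gcd(12, 26).
Step 2: gcd(12, 26) = 2.
Since gcd = 2 != 1, 12 shares a common factor with 26, so it cannot be used.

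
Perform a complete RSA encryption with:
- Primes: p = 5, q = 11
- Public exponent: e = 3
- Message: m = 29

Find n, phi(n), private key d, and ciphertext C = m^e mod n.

Step 1: n = 5 * 11 = 55.
Step 2: phi(n) = (5-1)(11-1) = 4 * 10 = 40.
Step 3: Find d = 3^(-1) mod 40 = 27.
  Verify: 3 * 27 = 81 = 1 (mod 40).
Step 4: C = 29^3 mod 55 = 24.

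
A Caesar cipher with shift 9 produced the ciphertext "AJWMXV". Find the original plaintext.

Step 1: Reverse the shift by subtracting 9 from each letter position.
  A (position 0) -> position (0-9) mod 26 = 17 -> R
  J (position 9) -> position (9-9) mod 26 = 0 -> A
  W (position 22) -> position (22-9) mod 26 = 13 -> N
  M (position 12) -> position (12-9) mod 26 = 3 -> D
  X (position 23) -> position (23-9) mod 26 = 14 -> O
  V (position 21) -> position (21-9) mod 26 = 12 -> M
Decrypted message: RANDOM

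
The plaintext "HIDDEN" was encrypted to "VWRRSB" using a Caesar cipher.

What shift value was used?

Step 1: Compare first letters: H (position 7) -> V (position 21).
Step 2: Shift = (21 - 7) mod 26 = 14.
The shift value is 14.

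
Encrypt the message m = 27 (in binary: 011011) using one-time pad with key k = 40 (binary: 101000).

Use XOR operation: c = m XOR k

Step 1: Write out the XOR operation bit by bit:
  Message: 011011
  Key:     101000
  XOR:     110011
Step 2: Convert to decimal: 110011 = 51.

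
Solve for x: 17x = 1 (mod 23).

Step 1: We need x such that 17 * x = 1 (mod 23).
Step 2: Using the extended Euclidean algorithm or trial:
  17 * 19 = 323 = 14 * 23 + 1.
Step 3: Since 323 mod 23 = 1, the inverse is x = 19.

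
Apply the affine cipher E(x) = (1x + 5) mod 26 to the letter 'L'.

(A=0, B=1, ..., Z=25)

Step 1: Convert 'L' to number: x = 11.
Step 2: E(11) = (1 * 11 + 5) mod 26 = 16 mod 26 = 16.
Step 3: Convert 16 back to letter: Q.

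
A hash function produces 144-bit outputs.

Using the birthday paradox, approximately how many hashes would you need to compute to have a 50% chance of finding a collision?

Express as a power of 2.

Step 1: The birthday paradox gives collision probability ~50% after sqrt(2^n) = 2^(n/2) hashes.
Step 2: For 144-bit output: 2^(144/2) = 2^72.
Step 3: Approximately 2^72 hash computations needed.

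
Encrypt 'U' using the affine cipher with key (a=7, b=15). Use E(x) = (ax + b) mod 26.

Step 1: Convert 'U' to number: x = 20.
Step 2: E(20) = (7 * 20 + 15) mod 26 = 155 mod 26 = 25.
Step 3: Convert 25 back to letter: Z.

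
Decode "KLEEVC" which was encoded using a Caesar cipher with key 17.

Step 1: Reverse the shift by subtracting 17 from each letter position.
  K (position 10) -> position (10-17) mod 26 = 19 -> T
  L (position 11) -> position (11-17) mod 26 = 20 -> U
  E (position 4) -> position (4-17) mod 26 = 13 -> N
  E (position 4) -> position (4-17) mod 26 = 13 -> N
  V (position 21) -> position (21-17) mod 26 = 4 -> E
  C (position 2) -> position (2-17) mod 26 = 11 -> L
Decrypted message: TUNNEL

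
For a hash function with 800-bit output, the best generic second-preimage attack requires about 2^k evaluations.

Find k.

Step 1: The hash has a 800-bit output.
Step 2: Second-preimage resistance means: given a specific input x, it should be infeasible to find a different y with h(y) = h(x).
With a 800-bit output, a generic search for a second preimage costs about 2^800 evaluations (each trial matches the fixed target with probability 2^-800).
Step 3: Security level = 800 bits.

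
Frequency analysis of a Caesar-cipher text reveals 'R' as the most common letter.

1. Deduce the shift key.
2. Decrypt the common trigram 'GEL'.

Step 1: In English, 'E' is the most frequent letter (12.7%).
Step 2: The most frequent ciphertext letter is 'R' (position 17).
Step 3: Shift = (17 - 4) mod 26 = 13.
Step 4: Decrypt 'GEL' by shifting back 13:
  G -> T
  E -> R
  L -> Y
Step 5: 'GEL' decrypts to 'TRY'.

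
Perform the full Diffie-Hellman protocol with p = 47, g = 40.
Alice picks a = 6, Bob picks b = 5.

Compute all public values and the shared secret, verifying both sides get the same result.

Step 1: A = g^a mod p = 40^6 mod 47 = 8.
Step 2: B = g^b mod p = 40^5 mod 47 = 19.
Step 3: Alice computes s = B^a mod p = 19^6 mod 47 = 9.
Step 4: Bob computes s = A^b mod p = 8^5 mod 47 = 9.
Both sides agree: shared secret = 9.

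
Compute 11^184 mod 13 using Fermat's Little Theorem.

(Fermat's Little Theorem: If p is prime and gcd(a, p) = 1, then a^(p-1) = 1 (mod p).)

Step 1: Since 13 is prime, by Fermat's Little Theorem: 11^12 = 1 (mod 13).
Step 2: Reduce exponent: 184 mod 12 = 4.
Step 3: So 11^184 = 11^4 (mod 13).
Step 4: 11^4 mod 13 = 3.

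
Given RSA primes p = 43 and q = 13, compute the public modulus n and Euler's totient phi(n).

Step 1: n = p * q = 43 * 13 = 559.
Step 2: phi(n) = (p-1)(q-1) = 42 * 12 = 504.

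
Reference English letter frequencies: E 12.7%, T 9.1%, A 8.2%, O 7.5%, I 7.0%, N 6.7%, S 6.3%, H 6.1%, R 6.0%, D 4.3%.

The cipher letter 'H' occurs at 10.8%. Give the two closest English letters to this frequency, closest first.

Step 1: Observed frequency of 'H' is 10.8%.
Step 2: Compute distances to each reference frequency and sort:
  T (9.1%): difference = 1.7% <-- BEST
  E (12.7%): difference = 1.9% <-- RUNNER-UP
  A (8.2%): difference = 2.6%
  O (7.5%): difference = 3.3%
  I (7.0%): difference = 3.8%
Step 3: Most likely is 'T' (9.1%, diff 1.7%); second most likely is 'E' (12.7%, diff 1.9%).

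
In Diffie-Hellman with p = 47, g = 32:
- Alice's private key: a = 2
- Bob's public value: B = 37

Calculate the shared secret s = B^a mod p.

Step 1: s = B^a mod p = 37^2 mod 47.
  37^1 mod 47 = 37
  37^2 mod 47 = (37 * 37) mod 47 = 6
Result: shared secret = 6.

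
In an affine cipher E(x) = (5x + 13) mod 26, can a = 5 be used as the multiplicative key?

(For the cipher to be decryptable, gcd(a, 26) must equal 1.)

Step 1: Compute gcd(5, 26).
Step 2: gcd(5, 26) = 1.
Since gcd = 1, 5 is coprime with 26, so it is a valid key.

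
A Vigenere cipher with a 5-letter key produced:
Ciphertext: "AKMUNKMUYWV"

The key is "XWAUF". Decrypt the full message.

Step 1: Key 'XWAUF' has length 5. Extended key: XWAUFXWAUFX
Step 2: Decrypt each position:
  A(0) - X(23) = 3 = D
  K(10) - W(22) = 14 = O
  M(12) - A(0) = 12 = M
  U(20) - U(20) = 0 = A
  N(13) - F(5) = 8 = I
  K(10) - X(23) = 13 = N
  M(12) - W(22) = 16 = Q
  U(20) - A(0) = 20 = U
  Y(24) - U(20) = 4 = E
  W(22) - F(5) = 17 = R
  V(21) - X(23) = 24 = Y
Plaintext: DOMAINQUERY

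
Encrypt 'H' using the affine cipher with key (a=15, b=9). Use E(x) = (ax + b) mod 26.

Step 1: Convert 'H' to number: x = 7.
Step 2: E(7) = (15 * 7 + 9) mod 26 = 114 mod 26 = 10.
Step 3: Convert 10 back to letter: K.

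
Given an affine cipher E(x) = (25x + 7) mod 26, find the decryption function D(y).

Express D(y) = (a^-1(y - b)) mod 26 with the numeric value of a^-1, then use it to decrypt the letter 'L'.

Step 1: Find a^-1, the modular inverse of 25 mod 26.
Step 2: We need 25 * a^-1 = 1 (mod 26).
Step 3: 25 * 25 = 625 = 24 * 26 + 1, so a^-1 = 25.
Step 4: D(y) = 25(y - 7) mod 26.
Step 5: Apply to 'L' (y = 11): D(11) = 25 * (11 - 7) mod 26 = 25 * 4 mod 26 = 22 -> 'W'.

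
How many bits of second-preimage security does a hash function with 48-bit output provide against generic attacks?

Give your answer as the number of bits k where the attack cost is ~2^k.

Step 1: The hash has a 48-bit output.
Step 2: Second-preimage resistance means: given a specific input x, it should be infeasible to find a different y with h(y) = h(x).
With a 48-bit output, a generic search for a second preimage costs about 2^48 evaluations (each trial matches the fixed target with probability 2^-48).
Step 3: Security level = 48 bits.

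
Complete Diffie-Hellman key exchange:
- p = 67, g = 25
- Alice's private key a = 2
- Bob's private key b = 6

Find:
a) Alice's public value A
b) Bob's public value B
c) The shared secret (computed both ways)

Step 1: A = g^a mod p = 25^2 mod 67 = 22.
Step 2: B = g^b mod p = 25^6 mod 67 = 62.
Step 3: Alice computes s = B^a mod p = 62^2 mod 67 = 25.
Step 4: Bob computes s = A^b mod p = 22^6 mod 67 = 25.
Both sides agree: shared secret = 25.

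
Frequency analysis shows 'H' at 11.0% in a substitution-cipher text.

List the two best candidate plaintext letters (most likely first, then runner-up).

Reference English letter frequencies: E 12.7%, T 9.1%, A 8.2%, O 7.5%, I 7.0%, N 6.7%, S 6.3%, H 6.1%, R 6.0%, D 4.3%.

Step 1: Observed frequency of 'H' is 11.0%.
Step 2: Compute distances to each reference frequency and sort:
  E (12.7%): difference = 1.7% <-- BEST
  T (9.1%): difference = 1.9% <-- RUNNER-UP
  A (8.2%): difference = 2.8%
  O (7.5%): difference = 3.5%
  I (7.0%): difference = 4.0%
Step 3: Most likely is 'E' (12.7%, diff 1.7%); second most likely is 'T' (9.1%, diff 1.9%).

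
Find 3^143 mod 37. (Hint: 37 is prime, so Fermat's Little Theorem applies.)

Step 1: Since 37 is prime, by Fermat's Little Theorem: 3^36 = 1 (mod 37).
Step 2: Reduce exponent: 143 mod 36 = 35.
Step 3: So 3^143 = 3^35 (mod 37).
Step 4: 3^35 mod 37 = 25.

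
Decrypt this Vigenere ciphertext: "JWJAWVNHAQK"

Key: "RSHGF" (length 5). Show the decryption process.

Step 1: Key 'RSHGF' has length 5. Extended key: RSHGFRSHGFR
Step 2: Decrypt each position:
  J(9) - R(17) = 18 = S
  W(22) - S(18) = 4 = E
  J(9) - H(7) = 2 = C
  A(0) - G(6) = 20 = U
  W(22) - F(5) = 17 = R
  V(21) - R(17) = 4 = E
  N(13) - S(18) = 21 = V
  H(7) - H(7) = 0 = A
  A(0) - G(6) = 20 = U
  Q(16) - F(5) = 11 = L
  K(10) - R(17) = 19 = T
Plaintext: SECUREVAULT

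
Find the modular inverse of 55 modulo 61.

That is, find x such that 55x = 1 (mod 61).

Step 1: We need x such that 55 * x = 1 (mod 61).
Step 2: Using the extended Euclidean algorithm or trial:
  55 * 10 = 550 = 9 * 61 + 1.
Step 3: Since 550 mod 61 = 1, the inverse is x = 10.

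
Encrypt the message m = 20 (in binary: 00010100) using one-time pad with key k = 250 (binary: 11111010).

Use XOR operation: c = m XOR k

Step 1: Write out the XOR operation bit by bit:
  Message: 00010100
  Key:     11111010
  XOR:     11101110
Step 2: Convert to decimal: 11101110 = 238.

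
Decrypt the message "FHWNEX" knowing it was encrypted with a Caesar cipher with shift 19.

Step 1: Reverse the shift by subtracting 19 from each letter position.
  F (position 5) -> position (5-19) mod 26 = 12 -> M
  H (position 7) -> position (7-19) mod 26 = 14 -> O
  W (position 22) -> position (22-19) mod 26 = 3 -> D
  N (position 13) -> position (13-19) mod 26 = 20 -> U
  E (position 4) -> position (4-19) mod 26 = 11 -> L
  X (position 23) -> position (23-19) mod 26 = 4 -> E
Decrypted message: MODULE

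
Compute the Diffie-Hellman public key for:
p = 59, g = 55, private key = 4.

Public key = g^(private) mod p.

Step 1: A = g^a mod p = 55^4 mod 59.
  55^1 mod 59 = 55
  55^2 mod 59 = (55 * 55) mod 59 = 16
  55^3 mod 59 = (16 * 55) mod 59 = 54
  55^4 mod 59 = (54 * 55) mod 59 = 20
Result: A = 20.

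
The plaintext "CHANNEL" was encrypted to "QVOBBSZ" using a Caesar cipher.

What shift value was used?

Step 1: Compare first letters: C (position 2) -> Q (position 16).
Step 2: Shift = (16 - 2) mod 26 = 14.
The shift value is 14.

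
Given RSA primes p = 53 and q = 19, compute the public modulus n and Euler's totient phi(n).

Step 1: n = p * q = 53 * 19 = 1007.
Step 2: phi(n) = (p-1)(q-1) = 52 * 18 = 936.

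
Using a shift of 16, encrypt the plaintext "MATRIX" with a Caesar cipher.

Step 1: For each letter, shift forward by 16 positions (mod 26).
  M (position 12) -> position (12+16) mod 26 = 2 -> C
  A (position 0) -> position (0+16) mod 26 = 16 -> Q
  T (position 19) -> position (19+16) mod 26 = 9 -> J
  R (position 17) -> position (17+16) mod 26 = 7 -> H
  I (position 8) -> position (8+16) mod 26 = 24 -> Y
  X (position 23) -> position (23+16) mod 26 = 13 -> N
Result: CQJHYN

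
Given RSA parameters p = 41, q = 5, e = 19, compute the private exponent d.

Step 1: n = 41 * 5 = 205.
Step 2: phi(n) = 40 * 4 = 160.
Step 3: Find d such that 19 * d = 1 (mod 160).
Step 4: d = 19^(-1) mod 160 = 59.
Verification: 19 * 59 = 1121 = 7 * 160 + 1.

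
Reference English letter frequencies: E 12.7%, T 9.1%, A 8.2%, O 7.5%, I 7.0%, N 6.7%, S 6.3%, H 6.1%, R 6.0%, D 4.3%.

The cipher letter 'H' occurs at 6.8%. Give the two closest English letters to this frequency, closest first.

Step 1: Observed frequency of 'H' is 6.8%.
Step 2: Compute distances to each reference frequency and sort:
  N (6.7%): difference = 0.1% <-- BEST
  I (7.0%): difference = 0.2% <-- RUNNER-UP
  S (6.3%): difference = 0.5%
  O (7.5%): difference = 0.7%
  H (6.1%): difference = 0.7%
Step 3: Most likely is 'N' (6.7%, diff 0.1%); second most likely is 'I' (7.0%, diff 0.2%).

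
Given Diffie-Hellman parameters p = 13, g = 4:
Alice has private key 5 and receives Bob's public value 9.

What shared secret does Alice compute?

Step 1: s = B^a mod p = 9^5 mod 13.
  9^1 mod 13 = 9
  9^2 mod 13 = (9 * 9) mod 13 = 3
  9^3 mod 13 = (3 * 9) mod 13 = 1
  9^4 mod 13 = (1 * 9) mod 13 = 9
  9^5 mod 13 = (9 * 9) mod 13 = 3
Result: shared secret = 3.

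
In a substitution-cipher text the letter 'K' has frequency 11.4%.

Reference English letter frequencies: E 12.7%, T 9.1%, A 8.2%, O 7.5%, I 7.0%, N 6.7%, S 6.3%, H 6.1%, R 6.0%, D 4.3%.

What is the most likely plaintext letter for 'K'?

Step 1: The observed frequency is 11.4%.
Step 2: Compare with English frequencies:
  E: 12.7% (difference: 1.3%) <-- closest
  T: 9.1% (difference: 2.3%)
  A: 8.2% (difference: 3.2%)
  O: 7.5% (difference: 3.9%)
  I: 7.0% (difference: 4.4%)
  N: 6.7% (difference: 4.7%)
  S: 6.3% (difference: 5.1%)
  H: 6.1% (difference: 5.3%)
  R: 6.0% (difference: 5.4%)
  D: 4.3% (difference: 7.1%)
Step 3: 'K' most likely represents 'E' (frequency 12.7%).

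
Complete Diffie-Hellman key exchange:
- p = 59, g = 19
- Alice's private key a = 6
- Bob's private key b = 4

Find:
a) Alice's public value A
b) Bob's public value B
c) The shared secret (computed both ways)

Step 1: A = g^a mod p = 19^6 mod 59 = 48.
Step 2: B = g^b mod p = 19^4 mod 59 = 49.
Step 3: Alice computes s = B^a mod p = 49^6 mod 59 = 9.
Step 4: Bob computes s = A^b mod p = 48^4 mod 59 = 9.
Both sides agree: shared secret = 9.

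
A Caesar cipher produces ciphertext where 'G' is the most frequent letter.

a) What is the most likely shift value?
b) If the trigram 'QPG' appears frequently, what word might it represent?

Step 1: In English, 'E' is the most frequent letter (12.7%).
Step 2: The most frequent ciphertext letter is 'G' (position 6).
Step 3: Shift = (6 - 4) mod 26 = 2.
Step 4: Decrypt 'QPG' by shifting back 2:
  Q -> O
  P -> N
  G -> E
Step 5: 'QPG' decrypts to 'ONE'.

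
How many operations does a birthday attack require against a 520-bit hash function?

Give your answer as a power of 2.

Step 1: The birthday paradox gives collision probability ~50% after sqrt(2^n) = 2^(n/2) hashes.
Step 2: For 520-bit output: 2^(520/2) = 2^260.
Step 3: Approximately 2^260 hash computations needed.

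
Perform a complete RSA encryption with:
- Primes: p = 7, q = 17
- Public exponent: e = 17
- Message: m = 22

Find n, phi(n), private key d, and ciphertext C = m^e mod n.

Step 1: n = 7 * 17 = 119.
Step 2: phi(n) = (7-1)(17-1) = 6 * 16 = 96.
Step 3: Find d = 17^(-1) mod 96 = 17.
  Verify: 17 * 17 = 289 = 1 (mod 96).
Step 4: C = 22^17 mod 119 = 22.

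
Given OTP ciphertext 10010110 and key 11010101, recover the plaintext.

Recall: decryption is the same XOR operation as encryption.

Step 1: XOR ciphertext with key:
  Ciphertext: 10010110
  Key:        11010101
  XOR:        01000011
Step 2: Plaintext = 01000011 = 67 in decimal.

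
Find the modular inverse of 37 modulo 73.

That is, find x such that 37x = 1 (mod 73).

Step 1: We need x such that 37 * x = 1 (mod 73).
Step 2: Using the extended Euclidean algorithm or trial:
  37 * 2 = 74 = 1 * 73 + 1.
Step 3: Since 74 mod 73 = 1, the inverse is x = 2.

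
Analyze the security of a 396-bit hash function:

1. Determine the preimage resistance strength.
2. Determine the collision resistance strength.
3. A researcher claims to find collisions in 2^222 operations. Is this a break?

Step 1: Preimage resistance requires brute-force of 2^396 operations.
Step 2: Collision resistance (birthday bound) = 2^(396/2) = 2^198.
Step 3: The claimed attack costs 2^222 operations.
Step 4: Since 2^222 >= 2^198, the claimed attack is no faster than the generic birthday attack, so this does not break collision resistance.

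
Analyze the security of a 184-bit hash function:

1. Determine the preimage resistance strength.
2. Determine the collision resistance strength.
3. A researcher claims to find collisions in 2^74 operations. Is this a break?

Step 1: Preimage resistance requires brute-force of 2^184 operations.
Step 2: Collision resistance (birthday bound) = 2^(184/2) = 2^92.
Step 3: The claimed attack costs 2^74 operations.
Step 4: Since 2^74 < 2^92, the claimed attack beats the generic birthday bound, so collision resistance is broken.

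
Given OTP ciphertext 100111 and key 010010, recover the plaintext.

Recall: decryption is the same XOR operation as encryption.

Step 1: XOR ciphertext with key:
  Ciphertext: 100111
  Key:        010010
  XOR:        110101
Step 2: Plaintext = 110101 = 53 in decimal.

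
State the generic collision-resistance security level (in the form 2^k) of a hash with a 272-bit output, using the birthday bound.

Step 1: The birthday paradox gives collision probability ~50% after sqrt(2^n) = 2^(n/2) hashes.
Step 2: For 272-bit output: 2^(272/2) = 2^136.
Step 3: Approximately 2^136 hash computations needed.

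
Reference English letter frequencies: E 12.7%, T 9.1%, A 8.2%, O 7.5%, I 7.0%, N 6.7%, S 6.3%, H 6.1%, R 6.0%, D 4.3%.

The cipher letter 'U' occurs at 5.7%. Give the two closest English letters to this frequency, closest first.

Step 1: Observed frequency of 'U' is 5.7%.
Step 2: Compute distances to each reference frequency and sort:
  R (6.0%): difference = 0.3% <-- BEST
  H (6.1%): difference = 0.4% <-- RUNNER-UP
  S (6.3%): difference = 0.6%
  N (6.7%): difference = 1.0%
  I (7.0%): difference = 1.3%
Step 3: Most likely is 'R' (6.0%, diff 0.3%); second most likely is 'H' (6.1%, diff 0.4%).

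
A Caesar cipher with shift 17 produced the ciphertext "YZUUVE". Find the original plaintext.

Step 1: Reverse the shift by subtracting 17 from each letter position.
  Y (position 24) -> position (24-17) mod 26 = 7 -> H
  Z (position 25) -> position (25-17) mod 26 = 8 -> I
  U (position 20) -> position (20-17) mod 26 = 3 -> D
  U (position 20) -> position (20-17) mod 26 = 3 -> D
  V (position 21) -> position (21-17) mod 26 = 4 -> E
  E (position 4) -> position (4-17) mod 26 = 13 -> N
Decrypted message: HIDDEN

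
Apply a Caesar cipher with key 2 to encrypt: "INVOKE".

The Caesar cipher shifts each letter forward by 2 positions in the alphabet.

Step 1: For each letter, shift forward by 2 positions (mod 26).
  I (position 8) -> position (8+2) mod 26 = 10 -> K
  N (position 13) -> position (13+2) mod 26 = 15 -> P
  V (position 21) -> position (21+2) mod 26 = 23 -> X
  O (position 14) -> position (14+2) mod 26 = 16 -> Q
  K (position 10) -> position (10+2) mod 26 = 12 -> M
  E (position 4) -> position (4+2) mod 26 = 6 -> G
Result: KPXQMG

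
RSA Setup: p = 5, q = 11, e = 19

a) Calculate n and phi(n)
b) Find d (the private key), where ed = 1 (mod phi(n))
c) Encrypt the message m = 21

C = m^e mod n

Step 1: n = 5 * 11 = 55.
Step 2: phi(n) = (5-1)(11-1) = 4 * 10 = 40.
Step 3: Find d = 19^(-1) mod 40 = 19.
  Verify: 19 * 19 = 361 = 1 (mod 40).
Step 4: C = 21^19 mod 55 = 21.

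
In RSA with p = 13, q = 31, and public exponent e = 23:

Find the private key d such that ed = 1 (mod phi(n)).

Step 1: n = 13 * 31 = 403.
Step 2: phi(n) = 12 * 30 = 360.
Step 3: Find d such that 23 * d = 1 (mod 360).
Step 4: d = 23^(-1) mod 360 = 47.
Verification: 23 * 47 = 1081 = 3 * 360 + 1.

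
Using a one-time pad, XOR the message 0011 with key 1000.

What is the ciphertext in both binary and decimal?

Step 1: Write out the XOR operation bit by bit:
  Message: 0011
  Key:     1000
  XOR:     1011
Step 2: Convert to decimal: 1011 = 11.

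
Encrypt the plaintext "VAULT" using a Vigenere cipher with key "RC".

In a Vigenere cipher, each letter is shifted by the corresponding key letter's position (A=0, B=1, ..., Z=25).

Step 1: Repeat key to match plaintext length:
  Plaintext: VAULT
  Key:       RCRCR
Step 2: Encrypt each letter:
  V(21) + R(17) = (21+17) mod 26 = 12 = M
  A(0) + C(2) = (0+2) mod 26 = 2 = C
  U(20) + R(17) = (20+17) mod 26 = 11 = L
  L(11) + C(2) = (11+2) mod 26 = 13 = N
  T(19) + R(17) = (19+17) mod 26 = 10 = K
Ciphertext: MCLNK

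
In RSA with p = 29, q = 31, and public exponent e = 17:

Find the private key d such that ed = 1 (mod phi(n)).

Step 1: n = 29 * 31 = 899.
Step 2: phi(n) = 28 * 30 = 840.
Step 3: Find d such that 17 * d = 1 (mod 840).
Step 4: d = 17^(-1) mod 840 = 593.
Verification: 17 * 593 = 10081 = 12 * 840 + 1.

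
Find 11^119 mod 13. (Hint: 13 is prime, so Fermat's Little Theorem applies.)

Step 1: Since 13 is prime, by Fermat's Little Theorem: 11^12 = 1 (mod 13).
Step 2: Reduce exponent: 119 mod 12 = 11.
Step 3: So 11^119 = 11^11 (mod 13).
Step 4: 11^11 mod 13 = 6.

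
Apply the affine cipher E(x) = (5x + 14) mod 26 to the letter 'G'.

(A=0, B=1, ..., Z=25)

Step 1: Convert 'G' to number: x = 6.
Step 2: E(6) = (5 * 6 + 14) mod 26 = 44 mod 26 = 18.
Step 3: Convert 18 back to letter: S.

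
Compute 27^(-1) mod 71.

Step 1: We need x such that 27 * x = 1 (mod 71).
Step 2: Using the extended Euclidean algorithm or trial:
  27 * 50 = 1350 = 19 * 71 + 1.
Step 3: Since 1350 mod 71 = 1, the inverse is x = 50.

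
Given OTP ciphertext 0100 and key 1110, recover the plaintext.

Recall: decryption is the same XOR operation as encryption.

Step 1: XOR ciphertext with key:
  Ciphertext: 0100
  Key:        1110
  XOR:        1010
Step 2: Plaintext = 1010 = 10 in decimal.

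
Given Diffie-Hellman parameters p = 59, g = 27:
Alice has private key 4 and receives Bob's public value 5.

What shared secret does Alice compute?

Step 1: s = B^a mod p = 5^4 mod 59.
  5^1 mod 59 = 5
  5^2 mod 59 = (5 * 5) mod 59 = 25
  5^3 mod 59 = (25 * 5) mod 59 = 7
  5^4 mod 59 = (7 * 5) mod 59 = 35
Result: shared secret = 35.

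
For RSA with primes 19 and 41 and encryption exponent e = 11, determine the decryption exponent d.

Step 1: n = 19 * 41 = 779.
Step 2: phi(n) = 18 * 40 = 720.
Step 3: Find d such that 11 * d = 1 (mod 720).
Step 4: d = 11^(-1) mod 720 = 131.
Verification: 11 * 131 = 1441 = 2 * 720 + 1.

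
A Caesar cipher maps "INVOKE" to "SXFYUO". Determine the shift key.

Step 1: Compare first letters: I (position 8) -> S (position 18).
Step 2: Shift = (18 - 8) mod 26 = 10.
The shift value is 10.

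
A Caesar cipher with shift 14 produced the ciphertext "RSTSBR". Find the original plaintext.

Step 1: Reverse the shift by subtracting 14 from each letter position.
  R (position 17) -> position (17-14) mod 26 = 3 -> D
  S (position 18) -> position (18-14) mod 26 = 4 -> E
  T (position 19) -> position (19-14) mod 26 = 5 -> F
  S (position 18) -> position (18-14) mod 26 = 4 -> E
  B (position 1) -> position (1-14) mod 26 = 13 -> N
  R (position 17) -> position (17-14) mod 26 = 3 -> D
Decrypted message: DEFEND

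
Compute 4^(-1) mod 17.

Step 1: We need x such that 4 * x = 1 (mod 17).
Step 2: Using the extended Euclidean algorithm or trial:
  4 * 13 = 52 = 3 * 17 + 1.
Step 3: Since 52 mod 17 = 1, the inverse is x = 13.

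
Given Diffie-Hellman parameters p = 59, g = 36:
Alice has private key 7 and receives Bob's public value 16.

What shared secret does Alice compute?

Step 1: s = B^a mod p = 16^7 mod 59.
  16^1 mod 59 = 16
  16^2 mod 59 = (16 * 16) mod 59 = 20
  16^3 mod 59 = (20 * 16) mod 59 = 25
  16^4 mod 59 = (25 * 16) mod 59 = 46
  16^5 mod 59 = (46 * 16) mod 59 = 28
  16^6 mod 59 = (28 * 16) mod 59 = 35
  16^7 mod 59 = (35 * 16) mod 59 = 29
Result: shared secret = 29.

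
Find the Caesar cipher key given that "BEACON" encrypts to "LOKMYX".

Step 1: Compare first letters: B (position 1) -> L (position 11).
Step 2: Shift = (11 - 1) mod 26 = 10.
The shift value is 10.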